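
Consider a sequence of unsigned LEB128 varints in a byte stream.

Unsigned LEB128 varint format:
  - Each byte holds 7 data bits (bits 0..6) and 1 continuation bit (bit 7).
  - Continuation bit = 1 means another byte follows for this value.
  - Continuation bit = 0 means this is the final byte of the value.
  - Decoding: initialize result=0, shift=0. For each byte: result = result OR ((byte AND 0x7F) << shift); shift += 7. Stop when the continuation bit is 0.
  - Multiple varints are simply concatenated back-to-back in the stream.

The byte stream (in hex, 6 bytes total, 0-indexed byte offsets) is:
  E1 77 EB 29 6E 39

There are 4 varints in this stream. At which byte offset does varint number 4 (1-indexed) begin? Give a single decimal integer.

Answer: 5

Derivation:
  byte[0]=0xE1 cont=1 payload=0x61=97: acc |= 97<<0 -> acc=97 shift=7
  byte[1]=0x77 cont=0 payload=0x77=119: acc |= 119<<7 -> acc=15329 shift=14 [end]
Varint 1: bytes[0:2] = E1 77 -> value 15329 (2 byte(s))
  byte[2]=0xEB cont=1 payload=0x6B=107: acc |= 107<<0 -> acc=107 shift=7
  byte[3]=0x29 cont=0 payload=0x29=41: acc |= 41<<7 -> acc=5355 shift=14 [end]
Varint 2: bytes[2:4] = EB 29 -> value 5355 (2 byte(s))
  byte[4]=0x6E cont=0 payload=0x6E=110: acc |= 110<<0 -> acc=110 shift=7 [end]
Varint 3: bytes[4:5] = 6E -> value 110 (1 byte(s))
  byte[5]=0x39 cont=0 payload=0x39=57: acc |= 57<<0 -> acc=57 shift=7 [end]
Varint 4: bytes[5:6] = 39 -> value 57 (1 byte(s))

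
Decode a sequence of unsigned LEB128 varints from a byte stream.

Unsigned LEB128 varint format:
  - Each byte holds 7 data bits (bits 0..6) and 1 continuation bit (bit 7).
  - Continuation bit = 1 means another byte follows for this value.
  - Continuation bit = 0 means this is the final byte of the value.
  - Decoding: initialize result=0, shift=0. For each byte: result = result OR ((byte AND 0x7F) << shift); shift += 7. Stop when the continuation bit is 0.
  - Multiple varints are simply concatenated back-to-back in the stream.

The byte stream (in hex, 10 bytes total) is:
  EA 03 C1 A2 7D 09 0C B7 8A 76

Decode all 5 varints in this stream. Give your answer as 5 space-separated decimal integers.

  byte[0]=0xEA cont=1 payload=0x6A=106: acc |= 106<<0 -> acc=106 shift=7
  byte[1]=0x03 cont=0 payload=0x03=3: acc |= 3<<7 -> acc=490 shift=14 [end]
Varint 1: bytes[0:2] = EA 03 -> value 490 (2 byte(s))
  byte[2]=0xC1 cont=1 payload=0x41=65: acc |= 65<<0 -> acc=65 shift=7
  byte[3]=0xA2 cont=1 payload=0x22=34: acc |= 34<<7 -> acc=4417 shift=14
  byte[4]=0x7D cont=0 payload=0x7D=125: acc |= 125<<14 -> acc=2052417 shift=21 [end]
Varint 2: bytes[2:5] = C1 A2 7D -> value 2052417 (3 byte(s))
  byte[5]=0x09 cont=0 payload=0x09=9: acc |= 9<<0 -> acc=9 shift=7 [end]
Varint 3: bytes[5:6] = 09 -> value 9 (1 byte(s))
  byte[6]=0x0C cont=0 payload=0x0C=12: acc |= 12<<0 -> acc=12 shift=7 [end]
Varint 4: bytes[6:7] = 0C -> value 12 (1 byte(s))
  byte[7]=0xB7 cont=1 payload=0x37=55: acc |= 55<<0 -> acc=55 shift=7
  byte[8]=0x8A cont=1 payload=0x0A=10: acc |= 10<<7 -> acc=1335 shift=14
  byte[9]=0x76 cont=0 payload=0x76=118: acc |= 118<<14 -> acc=1934647 shift=21 [end]
Varint 5: bytes[7:10] = B7 8A 76 -> value 1934647 (3 byte(s))

Answer: 490 2052417 9 12 1934647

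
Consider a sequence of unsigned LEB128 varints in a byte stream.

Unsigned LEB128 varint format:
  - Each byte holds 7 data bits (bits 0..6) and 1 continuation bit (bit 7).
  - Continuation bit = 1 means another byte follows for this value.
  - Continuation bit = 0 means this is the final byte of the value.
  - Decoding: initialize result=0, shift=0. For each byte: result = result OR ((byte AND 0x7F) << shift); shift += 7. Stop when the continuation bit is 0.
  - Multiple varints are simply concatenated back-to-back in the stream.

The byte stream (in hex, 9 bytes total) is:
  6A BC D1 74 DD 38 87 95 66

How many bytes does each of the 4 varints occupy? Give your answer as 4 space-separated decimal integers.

Answer: 1 3 2 3

Derivation:
  byte[0]=0x6A cont=0 payload=0x6A=106: acc |= 106<<0 -> acc=106 shift=7 [end]
Varint 1: bytes[0:1] = 6A -> value 106 (1 byte(s))
  byte[1]=0xBC cont=1 payload=0x3C=60: acc |= 60<<0 -> acc=60 shift=7
  byte[2]=0xD1 cont=1 payload=0x51=81: acc |= 81<<7 -> acc=10428 shift=14
  byte[3]=0x74 cont=0 payload=0x74=116: acc |= 116<<14 -> acc=1910972 shift=21 [end]
Varint 2: bytes[1:4] = BC D1 74 -> value 1910972 (3 byte(s))
  byte[4]=0xDD cont=1 payload=0x5D=93: acc |= 93<<0 -> acc=93 shift=7
  byte[5]=0x38 cont=0 payload=0x38=56: acc |= 56<<7 -> acc=7261 shift=14 [end]
Varint 3: bytes[4:6] = DD 38 -> value 7261 (2 byte(s))
  byte[6]=0x87 cont=1 payload=0x07=7: acc |= 7<<0 -> acc=7 shift=7
  byte[7]=0x95 cont=1 payload=0x15=21: acc |= 21<<7 -> acc=2695 shift=14
  byte[8]=0x66 cont=0 payload=0x66=102: acc |= 102<<14 -> acc=1673863 shift=21 [end]
Varint 4: bytes[6:9] = 87 95 66 -> value 1673863 (3 byte(s))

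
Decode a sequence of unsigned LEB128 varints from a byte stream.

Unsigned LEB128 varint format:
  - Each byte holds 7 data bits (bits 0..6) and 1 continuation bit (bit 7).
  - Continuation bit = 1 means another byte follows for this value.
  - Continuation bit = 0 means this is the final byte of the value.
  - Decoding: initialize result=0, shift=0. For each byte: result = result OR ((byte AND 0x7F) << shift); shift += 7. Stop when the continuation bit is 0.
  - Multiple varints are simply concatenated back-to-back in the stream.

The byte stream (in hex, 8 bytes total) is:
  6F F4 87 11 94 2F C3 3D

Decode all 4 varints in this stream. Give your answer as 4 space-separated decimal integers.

  byte[0]=0x6F cont=0 payload=0x6F=111: acc |= 111<<0 -> acc=111 shift=7 [end]
Varint 1: bytes[0:1] = 6F -> value 111 (1 byte(s))
  byte[1]=0xF4 cont=1 payload=0x74=116: acc |= 116<<0 -> acc=116 shift=7
  byte[2]=0x87 cont=1 payload=0x07=7: acc |= 7<<7 -> acc=1012 shift=14
  byte[3]=0x11 cont=0 payload=0x11=17: acc |= 17<<14 -> acc=279540 shift=21 [end]
Varint 2: bytes[1:4] = F4 87 11 -> value 279540 (3 byte(s))
  byte[4]=0x94 cont=1 payload=0x14=20: acc |= 20<<0 -> acc=20 shift=7
  byte[5]=0x2F cont=0 payload=0x2F=47: acc |= 47<<7 -> acc=6036 shift=14 [end]
Varint 3: bytes[4:6] = 94 2F -> value 6036 (2 byte(s))
  byte[6]=0xC3 cont=1 payload=0x43=67: acc |= 67<<0 -> acc=67 shift=7
  byte[7]=0x3D cont=0 payload=0x3D=61: acc |= 61<<7 -> acc=7875 shift=14 [end]
Varint 4: bytes[6:8] = C3 3D -> value 7875 (2 byte(s))

Answer: 111 279540 6036 7875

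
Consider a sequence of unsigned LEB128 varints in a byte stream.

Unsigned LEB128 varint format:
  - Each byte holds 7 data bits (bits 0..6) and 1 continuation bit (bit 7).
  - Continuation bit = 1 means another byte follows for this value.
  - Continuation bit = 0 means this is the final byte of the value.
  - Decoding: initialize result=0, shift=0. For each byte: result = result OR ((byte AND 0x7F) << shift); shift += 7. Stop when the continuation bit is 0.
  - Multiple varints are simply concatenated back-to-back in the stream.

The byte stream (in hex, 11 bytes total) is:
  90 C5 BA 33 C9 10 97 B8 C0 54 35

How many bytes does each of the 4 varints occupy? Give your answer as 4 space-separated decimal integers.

Answer: 4 2 4 1

Derivation:
  byte[0]=0x90 cont=1 payload=0x10=16: acc |= 16<<0 -> acc=16 shift=7
  byte[1]=0xC5 cont=1 payload=0x45=69: acc |= 69<<7 -> acc=8848 shift=14
  byte[2]=0xBA cont=1 payload=0x3A=58: acc |= 58<<14 -> acc=959120 shift=21
  byte[3]=0x33 cont=0 payload=0x33=51: acc |= 51<<21 -> acc=107913872 shift=28 [end]
Varint 1: bytes[0:4] = 90 C5 BA 33 -> value 107913872 (4 byte(s))
  byte[4]=0xC9 cont=1 payload=0x49=73: acc |= 73<<0 -> acc=73 shift=7
  byte[5]=0x10 cont=0 payload=0x10=16: acc |= 16<<7 -> acc=2121 shift=14 [end]
Varint 2: bytes[4:6] = C9 10 -> value 2121 (2 byte(s))
  byte[6]=0x97 cont=1 payload=0x17=23: acc |= 23<<0 -> acc=23 shift=7
  byte[7]=0xB8 cont=1 payload=0x38=56: acc |= 56<<7 -> acc=7191 shift=14
  byte[8]=0xC0 cont=1 payload=0x40=64: acc |= 64<<14 -> acc=1055767 shift=21
  byte[9]=0x54 cont=0 payload=0x54=84: acc |= 84<<21 -> acc=177216535 shift=28 [end]
Varint 3: bytes[6:10] = 97 B8 C0 54 -> value 177216535 (4 byte(s))
  byte[10]=0x35 cont=0 payload=0x35=53: acc |= 53<<0 -> acc=53 shift=7 [end]
Varint 4: bytes[10:11] = 35 -> value 53 (1 byte(s))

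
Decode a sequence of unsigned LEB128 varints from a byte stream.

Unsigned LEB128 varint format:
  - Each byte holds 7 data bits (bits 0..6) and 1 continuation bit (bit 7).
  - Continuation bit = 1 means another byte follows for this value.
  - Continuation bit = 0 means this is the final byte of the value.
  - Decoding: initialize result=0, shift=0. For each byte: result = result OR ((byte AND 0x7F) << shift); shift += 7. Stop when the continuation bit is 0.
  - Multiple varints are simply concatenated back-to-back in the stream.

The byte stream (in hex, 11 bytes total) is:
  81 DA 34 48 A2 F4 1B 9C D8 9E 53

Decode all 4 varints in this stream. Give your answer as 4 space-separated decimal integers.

  byte[0]=0x81 cont=1 payload=0x01=1: acc |= 1<<0 -> acc=1 shift=7
  byte[1]=0xDA cont=1 payload=0x5A=90: acc |= 90<<7 -> acc=11521 shift=14
  byte[2]=0x34 cont=0 payload=0x34=52: acc |= 52<<14 -> acc=863489 shift=21 [end]
Varint 1: bytes[0:3] = 81 DA 34 -> value 863489 (3 byte(s))
  byte[3]=0x48 cont=0 payload=0x48=72: acc |= 72<<0 -> acc=72 shift=7 [end]
Varint 2: bytes[3:4] = 48 -> value 72 (1 byte(s))
  byte[4]=0xA2 cont=1 payload=0x22=34: acc |= 34<<0 -> acc=34 shift=7
  byte[5]=0xF4 cont=1 payload=0x74=116: acc |= 116<<7 -> acc=14882 shift=14
  byte[6]=0x1B cont=0 payload=0x1B=27: acc |= 27<<14 -> acc=457250 shift=21 [end]
Varint 3: bytes[4:7] = A2 F4 1B -> value 457250 (3 byte(s))
  byte[7]=0x9C cont=1 payload=0x1C=28: acc |= 28<<0 -> acc=28 shift=7
  byte[8]=0xD8 cont=1 payload=0x58=88: acc |= 88<<7 -> acc=11292 shift=14
  byte[9]=0x9E cont=1 payload=0x1E=30: acc |= 30<<14 -> acc=502812 shift=21
  byte[10]=0x53 cont=0 payload=0x53=83: acc |= 83<<21 -> acc=174566428 shift=28 [end]
Varint 4: bytes[7:11] = 9C D8 9E 53 -> value 174566428 (4 byte(s))

Answer: 863489 72 457250 174566428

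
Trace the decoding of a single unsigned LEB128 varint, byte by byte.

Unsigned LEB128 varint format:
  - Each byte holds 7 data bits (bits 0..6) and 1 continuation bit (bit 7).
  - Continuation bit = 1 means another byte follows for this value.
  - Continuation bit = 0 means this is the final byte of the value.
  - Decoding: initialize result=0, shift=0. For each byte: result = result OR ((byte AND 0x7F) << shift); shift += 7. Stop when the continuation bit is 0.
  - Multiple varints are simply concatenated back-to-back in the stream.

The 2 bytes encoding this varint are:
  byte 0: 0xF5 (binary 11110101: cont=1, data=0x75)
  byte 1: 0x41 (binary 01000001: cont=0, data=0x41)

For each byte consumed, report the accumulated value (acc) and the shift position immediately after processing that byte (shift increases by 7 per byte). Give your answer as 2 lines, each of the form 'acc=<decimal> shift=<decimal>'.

byte 0=0xF5: payload=0x75=117, contrib = 117<<0 = 117; acc -> 117, shift -> 7
byte 1=0x41: payload=0x41=65, contrib = 65<<7 = 8320; acc -> 8437, shift -> 14

Answer: acc=117 shift=7
acc=8437 shift=14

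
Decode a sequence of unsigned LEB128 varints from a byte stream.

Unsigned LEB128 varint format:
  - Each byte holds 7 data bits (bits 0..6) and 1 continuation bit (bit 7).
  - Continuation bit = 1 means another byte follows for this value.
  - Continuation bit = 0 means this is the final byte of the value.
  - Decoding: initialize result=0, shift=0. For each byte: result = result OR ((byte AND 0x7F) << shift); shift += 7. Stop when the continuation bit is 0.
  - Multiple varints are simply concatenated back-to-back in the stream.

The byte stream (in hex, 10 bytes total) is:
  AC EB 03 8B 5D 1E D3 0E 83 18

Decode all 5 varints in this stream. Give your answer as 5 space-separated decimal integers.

  byte[0]=0xAC cont=1 payload=0x2C=44: acc |= 44<<0 -> acc=44 shift=7
  byte[1]=0xEB cont=1 payload=0x6B=107: acc |= 107<<7 -> acc=13740 shift=14
  byte[2]=0x03 cont=0 payload=0x03=3: acc |= 3<<14 -> acc=62892 shift=21 [end]
Varint 1: bytes[0:3] = AC EB 03 -> value 62892 (3 byte(s))
  byte[3]=0x8B cont=1 payload=0x0B=11: acc |= 11<<0 -> acc=11 shift=7
  byte[4]=0x5D cont=0 payload=0x5D=93: acc |= 93<<7 -> acc=11915 shift=14 [end]
Varint 2: bytes[3:5] = 8B 5D -> value 11915 (2 byte(s))
  byte[5]=0x1E cont=0 payload=0x1E=30: acc |= 30<<0 -> acc=30 shift=7 [end]
Varint 3: bytes[5:6] = 1E -> value 30 (1 byte(s))
  byte[6]=0xD3 cont=1 payload=0x53=83: acc |= 83<<0 -> acc=83 shift=7
  byte[7]=0x0E cont=0 payload=0x0E=14: acc |= 14<<7 -> acc=1875 shift=14 [end]
Varint 4: bytes[6:8] = D3 0E -> value 1875 (2 byte(s))
  byte[8]=0x83 cont=1 payload=0x03=3: acc |= 3<<0 -> acc=3 shift=7
  byte[9]=0x18 cont=0 payload=0x18=24: acc |= 24<<7 -> acc=3075 shift=14 [end]
Varint 5: bytes[8:10] = 83 18 -> value 3075 (2 byte(s))

Answer: 62892 11915 30 1875 3075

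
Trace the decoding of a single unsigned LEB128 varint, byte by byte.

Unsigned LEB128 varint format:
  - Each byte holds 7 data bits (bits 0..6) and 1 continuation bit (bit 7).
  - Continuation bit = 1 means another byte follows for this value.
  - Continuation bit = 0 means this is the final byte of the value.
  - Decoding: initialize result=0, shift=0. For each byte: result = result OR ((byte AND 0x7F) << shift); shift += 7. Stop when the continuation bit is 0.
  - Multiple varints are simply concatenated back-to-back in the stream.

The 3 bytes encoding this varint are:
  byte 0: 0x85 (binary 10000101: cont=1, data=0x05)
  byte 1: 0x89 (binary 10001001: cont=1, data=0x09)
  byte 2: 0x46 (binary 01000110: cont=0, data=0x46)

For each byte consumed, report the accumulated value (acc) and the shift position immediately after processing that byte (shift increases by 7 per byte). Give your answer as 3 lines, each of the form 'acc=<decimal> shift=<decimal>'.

byte 0=0x85: payload=0x05=5, contrib = 5<<0 = 5; acc -> 5, shift -> 7
byte 1=0x89: payload=0x09=9, contrib = 9<<7 = 1152; acc -> 1157, shift -> 14
byte 2=0x46: payload=0x46=70, contrib = 70<<14 = 1146880; acc -> 1148037, shift -> 21

Answer: acc=5 shift=7
acc=1157 shift=14
acc=1148037 shift=21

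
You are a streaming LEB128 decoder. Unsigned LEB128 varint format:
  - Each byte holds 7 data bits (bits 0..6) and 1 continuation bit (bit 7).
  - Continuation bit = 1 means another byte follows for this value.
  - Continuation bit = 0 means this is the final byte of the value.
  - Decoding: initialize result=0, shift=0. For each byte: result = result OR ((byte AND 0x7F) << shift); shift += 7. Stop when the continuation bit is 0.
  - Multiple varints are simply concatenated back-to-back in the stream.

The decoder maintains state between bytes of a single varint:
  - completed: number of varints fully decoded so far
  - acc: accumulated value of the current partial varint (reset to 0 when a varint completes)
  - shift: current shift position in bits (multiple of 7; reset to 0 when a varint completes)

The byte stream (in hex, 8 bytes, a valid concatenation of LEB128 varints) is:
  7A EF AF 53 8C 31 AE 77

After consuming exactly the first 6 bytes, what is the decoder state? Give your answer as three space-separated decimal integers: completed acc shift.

byte[0]=0x7A cont=0 payload=0x7A: varint #1 complete (value=122); reset -> completed=1 acc=0 shift=0
byte[1]=0xEF cont=1 payload=0x6F: acc |= 111<<0 -> completed=1 acc=111 shift=7
byte[2]=0xAF cont=1 payload=0x2F: acc |= 47<<7 -> completed=1 acc=6127 shift=14
byte[3]=0x53 cont=0 payload=0x53: varint #2 complete (value=1365999); reset -> completed=2 acc=0 shift=0
byte[4]=0x8C cont=1 payload=0x0C: acc |= 12<<0 -> completed=2 acc=12 shift=7
byte[5]=0x31 cont=0 payload=0x31: varint #3 complete (value=6284); reset -> completed=3 acc=0 shift=0

Answer: 3 0 0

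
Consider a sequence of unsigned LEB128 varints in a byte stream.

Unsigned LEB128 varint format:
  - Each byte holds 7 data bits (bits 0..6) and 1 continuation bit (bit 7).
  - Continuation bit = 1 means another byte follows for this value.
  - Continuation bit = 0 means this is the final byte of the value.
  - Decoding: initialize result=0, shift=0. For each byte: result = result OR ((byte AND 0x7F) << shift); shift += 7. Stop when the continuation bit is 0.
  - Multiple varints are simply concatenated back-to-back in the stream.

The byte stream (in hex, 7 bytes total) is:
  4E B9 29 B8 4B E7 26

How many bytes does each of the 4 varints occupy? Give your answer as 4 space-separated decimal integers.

Answer: 1 2 2 2

Derivation:
  byte[0]=0x4E cont=0 payload=0x4E=78: acc |= 78<<0 -> acc=78 shift=7 [end]
Varint 1: bytes[0:1] = 4E -> value 78 (1 byte(s))
  byte[1]=0xB9 cont=1 payload=0x39=57: acc |= 57<<0 -> acc=57 shift=7
  byte[2]=0x29 cont=0 payload=0x29=41: acc |= 41<<7 -> acc=5305 shift=14 [end]
Varint 2: bytes[1:3] = B9 29 -> value 5305 (2 byte(s))
  byte[3]=0xB8 cont=1 payload=0x38=56: acc |= 56<<0 -> acc=56 shift=7
  byte[4]=0x4B cont=0 payload=0x4B=75: acc |= 75<<7 -> acc=9656 shift=14 [end]
Varint 3: bytes[3:5] = B8 4B -> value 9656 (2 byte(s))
  byte[5]=0xE7 cont=1 payload=0x67=103: acc |= 103<<0 -> acc=103 shift=7
  byte[6]=0x26 cont=0 payload=0x26=38: acc |= 38<<7 -> acc=4967 shift=14 [end]
Varint 4: bytes[5:7] = E7 26 -> value 4967 (2 byte(s))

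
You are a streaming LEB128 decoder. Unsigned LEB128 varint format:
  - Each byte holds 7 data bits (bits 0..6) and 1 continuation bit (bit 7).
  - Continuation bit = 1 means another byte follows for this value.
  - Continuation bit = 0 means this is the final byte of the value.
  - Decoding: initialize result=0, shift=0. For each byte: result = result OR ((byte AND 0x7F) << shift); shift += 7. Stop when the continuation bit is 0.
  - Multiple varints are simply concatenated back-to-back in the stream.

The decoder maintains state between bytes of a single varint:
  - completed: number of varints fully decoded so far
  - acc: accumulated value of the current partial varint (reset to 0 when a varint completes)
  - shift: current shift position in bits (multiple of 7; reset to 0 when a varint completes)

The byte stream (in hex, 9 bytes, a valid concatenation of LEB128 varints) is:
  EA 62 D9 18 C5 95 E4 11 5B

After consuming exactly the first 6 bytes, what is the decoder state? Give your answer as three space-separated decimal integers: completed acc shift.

Answer: 2 2757 14

Derivation:
byte[0]=0xEA cont=1 payload=0x6A: acc |= 106<<0 -> completed=0 acc=106 shift=7
byte[1]=0x62 cont=0 payload=0x62: varint #1 complete (value=12650); reset -> completed=1 acc=0 shift=0
byte[2]=0xD9 cont=1 payload=0x59: acc |= 89<<0 -> completed=1 acc=89 shift=7
byte[3]=0x18 cont=0 payload=0x18: varint #2 complete (value=3161); reset -> completed=2 acc=0 shift=0
byte[4]=0xC5 cont=1 payload=0x45: acc |= 69<<0 -> completed=2 acc=69 shift=7
byte[5]=0x95 cont=1 payload=0x15: acc |= 21<<7 -> completed=2 acc=2757 shift=14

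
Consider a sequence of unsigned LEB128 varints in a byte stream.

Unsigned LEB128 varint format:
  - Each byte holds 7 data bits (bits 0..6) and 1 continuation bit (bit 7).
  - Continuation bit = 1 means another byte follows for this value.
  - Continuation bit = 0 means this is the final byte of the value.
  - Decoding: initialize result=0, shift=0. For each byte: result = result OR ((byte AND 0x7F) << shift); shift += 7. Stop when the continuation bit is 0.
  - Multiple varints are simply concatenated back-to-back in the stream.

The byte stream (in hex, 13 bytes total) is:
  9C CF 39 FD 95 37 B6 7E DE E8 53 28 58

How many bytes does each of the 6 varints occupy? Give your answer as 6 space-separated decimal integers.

  byte[0]=0x9C cont=1 payload=0x1C=28: acc |= 28<<0 -> acc=28 shift=7
  byte[1]=0xCF cont=1 payload=0x4F=79: acc |= 79<<7 -> acc=10140 shift=14
  byte[2]=0x39 cont=0 payload=0x39=57: acc |= 57<<14 -> acc=944028 shift=21 [end]
Varint 1: bytes[0:3] = 9C CF 39 -> value 944028 (3 byte(s))
  byte[3]=0xFD cont=1 payload=0x7D=125: acc |= 125<<0 -> acc=125 shift=7
  byte[4]=0x95 cont=1 payload=0x15=21: acc |= 21<<7 -> acc=2813 shift=14
  byte[5]=0x37 cont=0 payload=0x37=55: acc |= 55<<14 -> acc=903933 shift=21 [end]
Varint 2: bytes[3:6] = FD 95 37 -> value 903933 (3 byte(s))
  byte[6]=0xB6 cont=1 payload=0x36=54: acc |= 54<<0 -> acc=54 shift=7
  byte[7]=0x7E cont=0 payload=0x7E=126: acc |= 126<<7 -> acc=16182 shift=14 [end]
Varint 3: bytes[6:8] = B6 7E -> value 16182 (2 byte(s))
  byte[8]=0xDE cont=1 payload=0x5E=94: acc |= 94<<0 -> acc=94 shift=7
  byte[9]=0xE8 cont=1 payload=0x68=104: acc |= 104<<7 -> acc=13406 shift=14
  byte[10]=0x53 cont=0 payload=0x53=83: acc |= 83<<14 -> acc=1373278 shift=21 [end]
Varint 4: bytes[8:11] = DE E8 53 -> value 1373278 (3 byte(s))
  byte[11]=0x28 cont=0 payload=0x28=40: acc |= 40<<0 -> acc=40 shift=7 [end]
Varint 5: bytes[11:12] = 28 -> value 40 (1 byte(s))
  byte[12]=0x58 cont=0 payload=0x58=88: acc |= 88<<0 -> acc=88 shift=7 [end]
Varint 6: bytes[12:13] = 58 -> value 88 (1 byte(s))

Answer: 3 3 2 3 1 1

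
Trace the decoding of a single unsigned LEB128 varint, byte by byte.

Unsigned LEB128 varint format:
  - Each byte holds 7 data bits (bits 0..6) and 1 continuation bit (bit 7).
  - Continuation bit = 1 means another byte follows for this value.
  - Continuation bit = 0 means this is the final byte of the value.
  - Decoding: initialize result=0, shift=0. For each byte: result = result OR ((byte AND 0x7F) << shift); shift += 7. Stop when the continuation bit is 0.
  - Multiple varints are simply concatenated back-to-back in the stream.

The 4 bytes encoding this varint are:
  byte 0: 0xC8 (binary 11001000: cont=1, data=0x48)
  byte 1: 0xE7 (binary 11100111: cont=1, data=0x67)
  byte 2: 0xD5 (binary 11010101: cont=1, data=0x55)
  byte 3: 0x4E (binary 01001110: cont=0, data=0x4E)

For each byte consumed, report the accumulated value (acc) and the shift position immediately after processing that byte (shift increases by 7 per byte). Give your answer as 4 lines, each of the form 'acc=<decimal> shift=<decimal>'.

Answer: acc=72 shift=7
acc=13256 shift=14
acc=1405896 shift=21
acc=164983752 shift=28

Derivation:
byte 0=0xC8: payload=0x48=72, contrib = 72<<0 = 72; acc -> 72, shift -> 7
byte 1=0xE7: payload=0x67=103, contrib = 103<<7 = 13184; acc -> 13256, shift -> 14
byte 2=0xD5: payload=0x55=85, contrib = 85<<14 = 1392640; acc -> 1405896, shift -> 21
byte 3=0x4E: payload=0x4E=78, contrib = 78<<21 = 163577856; acc -> 164983752, shift -> 28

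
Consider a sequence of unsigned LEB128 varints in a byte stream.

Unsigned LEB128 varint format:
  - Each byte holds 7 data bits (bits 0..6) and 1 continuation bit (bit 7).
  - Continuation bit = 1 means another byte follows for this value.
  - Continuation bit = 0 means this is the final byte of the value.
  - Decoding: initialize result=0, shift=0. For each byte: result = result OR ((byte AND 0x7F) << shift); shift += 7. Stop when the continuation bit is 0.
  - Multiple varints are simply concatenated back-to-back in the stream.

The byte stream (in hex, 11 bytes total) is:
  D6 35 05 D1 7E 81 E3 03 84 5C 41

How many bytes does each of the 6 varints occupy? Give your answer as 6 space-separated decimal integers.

Answer: 2 1 2 3 2 1

Derivation:
  byte[0]=0xD6 cont=1 payload=0x56=86: acc |= 86<<0 -> acc=86 shift=7
  byte[1]=0x35 cont=0 payload=0x35=53: acc |= 53<<7 -> acc=6870 shift=14 [end]
Varint 1: bytes[0:2] = D6 35 -> value 6870 (2 byte(s))
  byte[2]=0x05 cont=0 payload=0x05=5: acc |= 5<<0 -> acc=5 shift=7 [end]
Varint 2: bytes[2:3] = 05 -> value 5 (1 byte(s))
  byte[3]=0xD1 cont=1 payload=0x51=81: acc |= 81<<0 -> acc=81 shift=7
  byte[4]=0x7E cont=0 payload=0x7E=126: acc |= 126<<7 -> acc=16209 shift=14 [end]
Varint 3: bytes[3:5] = D1 7E -> value 16209 (2 byte(s))
  byte[5]=0x81 cont=1 payload=0x01=1: acc |= 1<<0 -> acc=1 shift=7
  byte[6]=0xE3 cont=1 payload=0x63=99: acc |= 99<<7 -> acc=12673 shift=14
  byte[7]=0x03 cont=0 payload=0x03=3: acc |= 3<<14 -> acc=61825 shift=21 [end]
Varint 4: bytes[5:8] = 81 E3 03 -> value 61825 (3 byte(s))
  byte[8]=0x84 cont=1 payload=0x04=4: acc |= 4<<0 -> acc=4 shift=7
  byte[9]=0x5C cont=0 payload=0x5C=92: acc |= 92<<7 -> acc=11780 shift=14 [end]
Varint 5: bytes[8:10] = 84 5C -> value 11780 (2 byte(s))
  byte[10]=0x41 cont=0 payload=0x41=65: acc |= 65<<0 -> acc=65 shift=7 [end]
Varint 6: bytes[10:11] = 41 -> value 65 (1 byte(s))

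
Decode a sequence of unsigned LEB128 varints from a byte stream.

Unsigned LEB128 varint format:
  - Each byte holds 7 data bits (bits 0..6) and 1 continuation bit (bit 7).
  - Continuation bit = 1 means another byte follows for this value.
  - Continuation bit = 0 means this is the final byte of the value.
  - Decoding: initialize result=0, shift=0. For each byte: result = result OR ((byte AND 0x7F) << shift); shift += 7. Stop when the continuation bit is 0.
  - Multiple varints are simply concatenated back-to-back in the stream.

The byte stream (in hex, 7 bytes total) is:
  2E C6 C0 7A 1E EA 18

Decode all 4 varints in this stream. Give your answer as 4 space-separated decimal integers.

  byte[0]=0x2E cont=0 payload=0x2E=46: acc |= 46<<0 -> acc=46 shift=7 [end]
Varint 1: bytes[0:1] = 2E -> value 46 (1 byte(s))
  byte[1]=0xC6 cont=1 payload=0x46=70: acc |= 70<<0 -> acc=70 shift=7
  byte[2]=0xC0 cont=1 payload=0x40=64: acc |= 64<<7 -> acc=8262 shift=14
  byte[3]=0x7A cont=0 payload=0x7A=122: acc |= 122<<14 -> acc=2007110 shift=21 [end]
Varint 2: bytes[1:4] = C6 C0 7A -> value 2007110 (3 byte(s))
  byte[4]=0x1E cont=0 payload=0x1E=30: acc |= 30<<0 -> acc=30 shift=7 [end]
Varint 3: bytes[4:5] = 1E -> value 30 (1 byte(s))
  byte[5]=0xEA cont=1 payload=0x6A=106: acc |= 106<<0 -> acc=106 shift=7
  byte[6]=0x18 cont=0 payload=0x18=24: acc |= 24<<7 -> acc=3178 shift=14 [end]
Varint 4: bytes[5:7] = EA 18 -> value 3178 (2 byte(s))

Answer: 46 2007110 30 3178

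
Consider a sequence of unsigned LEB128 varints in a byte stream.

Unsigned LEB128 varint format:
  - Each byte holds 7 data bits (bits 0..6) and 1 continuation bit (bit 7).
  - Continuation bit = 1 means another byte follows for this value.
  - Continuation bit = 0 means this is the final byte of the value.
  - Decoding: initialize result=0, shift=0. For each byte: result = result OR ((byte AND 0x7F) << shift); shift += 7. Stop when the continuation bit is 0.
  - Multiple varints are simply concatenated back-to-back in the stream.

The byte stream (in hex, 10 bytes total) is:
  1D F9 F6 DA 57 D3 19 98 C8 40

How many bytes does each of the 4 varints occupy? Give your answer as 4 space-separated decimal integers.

Answer: 1 4 2 3

Derivation:
  byte[0]=0x1D cont=0 payload=0x1D=29: acc |= 29<<0 -> acc=29 shift=7 [end]
Varint 1: bytes[0:1] = 1D -> value 29 (1 byte(s))
  byte[1]=0xF9 cont=1 payload=0x79=121: acc |= 121<<0 -> acc=121 shift=7
  byte[2]=0xF6 cont=1 payload=0x76=118: acc |= 118<<7 -> acc=15225 shift=14
  byte[3]=0xDA cont=1 payload=0x5A=90: acc |= 90<<14 -> acc=1489785 shift=21
  byte[4]=0x57 cont=0 payload=0x57=87: acc |= 87<<21 -> acc=183942009 shift=28 [end]
Varint 2: bytes[1:5] = F9 F6 DA 57 -> value 183942009 (4 byte(s))
  byte[5]=0xD3 cont=1 payload=0x53=83: acc |= 83<<0 -> acc=83 shift=7
  byte[6]=0x19 cont=0 payload=0x19=25: acc |= 25<<7 -> acc=3283 shift=14 [end]
Varint 3: bytes[5:7] = D3 19 -> value 3283 (2 byte(s))
  byte[7]=0x98 cont=1 payload=0x18=24: acc |= 24<<0 -> acc=24 shift=7
  byte[8]=0xC8 cont=1 payload=0x48=72: acc |= 72<<7 -> acc=9240 shift=14
  byte[9]=0x40 cont=0 payload=0x40=64: acc |= 64<<14 -> acc=1057816 shift=21 [end]
Varint 4: bytes[7:10] = 98 C8 40 -> value 1057816 (3 byte(s))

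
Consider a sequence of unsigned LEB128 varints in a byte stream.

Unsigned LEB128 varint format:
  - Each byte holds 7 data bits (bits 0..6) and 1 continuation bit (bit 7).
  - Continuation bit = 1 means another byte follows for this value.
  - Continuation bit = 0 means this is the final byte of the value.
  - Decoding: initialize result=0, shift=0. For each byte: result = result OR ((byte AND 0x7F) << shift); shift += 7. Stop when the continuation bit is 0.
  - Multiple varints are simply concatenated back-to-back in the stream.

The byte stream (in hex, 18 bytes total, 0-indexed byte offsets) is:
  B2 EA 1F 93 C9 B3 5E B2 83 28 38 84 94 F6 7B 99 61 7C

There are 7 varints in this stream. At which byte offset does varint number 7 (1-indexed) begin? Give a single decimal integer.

  byte[0]=0xB2 cont=1 payload=0x32=50: acc |= 50<<0 -> acc=50 shift=7
  byte[1]=0xEA cont=1 payload=0x6A=106: acc |= 106<<7 -> acc=13618 shift=14
  byte[2]=0x1F cont=0 payload=0x1F=31: acc |= 31<<14 -> acc=521522 shift=21 [end]
Varint 1: bytes[0:3] = B2 EA 1F -> value 521522 (3 byte(s))
  byte[3]=0x93 cont=1 payload=0x13=19: acc |= 19<<0 -> acc=19 shift=7
  byte[4]=0xC9 cont=1 payload=0x49=73: acc |= 73<<7 -> acc=9363 shift=14
  byte[5]=0xB3 cont=1 payload=0x33=51: acc |= 51<<14 -> acc=844947 shift=21
  byte[6]=0x5E cont=0 payload=0x5E=94: acc |= 94<<21 -> acc=197977235 shift=28 [end]
Varint 2: bytes[3:7] = 93 C9 B3 5E -> value 197977235 (4 byte(s))
  byte[7]=0xB2 cont=1 payload=0x32=50: acc |= 50<<0 -> acc=50 shift=7
  byte[8]=0x83 cont=1 payload=0x03=3: acc |= 3<<7 -> acc=434 shift=14
  byte[9]=0x28 cont=0 payload=0x28=40: acc |= 40<<14 -> acc=655794 shift=21 [end]
Varint 3: bytes[7:10] = B2 83 28 -> value 655794 (3 byte(s))
  byte[10]=0x38 cont=0 payload=0x38=56: acc |= 56<<0 -> acc=56 shift=7 [end]
Varint 4: bytes[10:11] = 38 -> value 56 (1 byte(s))
  byte[11]=0x84 cont=1 payload=0x04=4: acc |= 4<<0 -> acc=4 shift=7
  byte[12]=0x94 cont=1 payload=0x14=20: acc |= 20<<7 -> acc=2564 shift=14
  byte[13]=0xF6 cont=1 payload=0x76=118: acc |= 118<<14 -> acc=1935876 shift=21
  byte[14]=0x7B cont=0 payload=0x7B=123: acc |= 123<<21 -> acc=259885572 shift=28 [end]
Varint 5: bytes[11:15] = 84 94 F6 7B -> value 259885572 (4 byte(s))
  byte[15]=0x99 cont=1 payload=0x19=25: acc |= 25<<0 -> acc=25 shift=7
  byte[16]=0x61 cont=0 payload=0x61=97: acc |= 97<<7 -> acc=12441 shift=14 [end]
Varint 6: bytes[15:17] = 99 61 -> value 12441 (2 byte(s))
  byte[17]=0x7C cont=0 payload=0x7C=124: acc |= 124<<0 -> acc=124 shift=7 [end]
Varint 7: bytes[17:18] = 7C -> value 124 (1 byte(s))

Answer: 17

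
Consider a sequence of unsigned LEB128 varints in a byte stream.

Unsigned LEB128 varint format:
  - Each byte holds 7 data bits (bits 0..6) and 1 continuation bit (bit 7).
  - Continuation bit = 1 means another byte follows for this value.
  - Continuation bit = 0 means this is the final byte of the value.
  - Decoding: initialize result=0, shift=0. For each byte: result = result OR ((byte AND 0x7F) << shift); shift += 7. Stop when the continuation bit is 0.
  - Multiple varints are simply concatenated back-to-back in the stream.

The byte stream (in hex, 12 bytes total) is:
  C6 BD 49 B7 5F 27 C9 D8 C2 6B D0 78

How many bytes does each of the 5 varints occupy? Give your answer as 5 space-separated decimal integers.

  byte[0]=0xC6 cont=1 payload=0x46=70: acc |= 70<<0 -> acc=70 shift=7
  byte[1]=0xBD cont=1 payload=0x3D=61: acc |= 61<<7 -> acc=7878 shift=14
  byte[2]=0x49 cont=0 payload=0x49=73: acc |= 73<<14 -> acc=1203910 shift=21 [end]
Varint 1: bytes[0:3] = C6 BD 49 -> value 1203910 (3 byte(s))
  byte[3]=0xB7 cont=1 payload=0x37=55: acc |= 55<<0 -> acc=55 shift=7
  byte[4]=0x5F cont=0 payload=0x5F=95: acc |= 95<<7 -> acc=12215 shift=14 [end]
Varint 2: bytes[3:5] = B7 5F -> value 12215 (2 byte(s))
  byte[5]=0x27 cont=0 payload=0x27=39: acc |= 39<<0 -> acc=39 shift=7 [end]
Varint 3: bytes[5:6] = 27 -> value 39 (1 byte(s))
  byte[6]=0xC9 cont=1 payload=0x49=73: acc |= 73<<0 -> acc=73 shift=7
  byte[7]=0xD8 cont=1 payload=0x58=88: acc |= 88<<7 -> acc=11337 shift=14
  byte[8]=0xC2 cont=1 payload=0x42=66: acc |= 66<<14 -> acc=1092681 shift=21
  byte[9]=0x6B cont=0 payload=0x6B=107: acc |= 107<<21 -> acc=225487945 shift=28 [end]
Varint 4: bytes[6:10] = C9 D8 C2 6B -> value 225487945 (4 byte(s))
  byte[10]=0xD0 cont=1 payload=0x50=80: acc |= 80<<0 -> acc=80 shift=7
  byte[11]=0x78 cont=0 payload=0x78=120: acc |= 120<<7 -> acc=15440 shift=14 [end]
Varint 5: bytes[10:12] = D0 78 -> value 15440 (2 byte(s))

Answer: 3 2 1 4 2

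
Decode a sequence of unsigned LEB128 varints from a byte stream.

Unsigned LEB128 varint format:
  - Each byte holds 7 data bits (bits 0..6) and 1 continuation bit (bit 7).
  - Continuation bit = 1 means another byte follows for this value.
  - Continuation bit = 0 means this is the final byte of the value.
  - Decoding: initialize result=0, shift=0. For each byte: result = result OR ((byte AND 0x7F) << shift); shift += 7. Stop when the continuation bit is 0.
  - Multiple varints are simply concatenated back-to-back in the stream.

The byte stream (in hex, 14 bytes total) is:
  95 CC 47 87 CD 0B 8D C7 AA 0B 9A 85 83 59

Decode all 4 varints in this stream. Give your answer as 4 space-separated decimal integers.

  byte[0]=0x95 cont=1 payload=0x15=21: acc |= 21<<0 -> acc=21 shift=7
  byte[1]=0xCC cont=1 payload=0x4C=76: acc |= 76<<7 -> acc=9749 shift=14
  byte[2]=0x47 cont=0 payload=0x47=71: acc |= 71<<14 -> acc=1173013 shift=21 [end]
Varint 1: bytes[0:3] = 95 CC 47 -> value 1173013 (3 byte(s))
  byte[3]=0x87 cont=1 payload=0x07=7: acc |= 7<<0 -> acc=7 shift=7
  byte[4]=0xCD cont=1 payload=0x4D=77: acc |= 77<<7 -> acc=9863 shift=14
  byte[5]=0x0B cont=0 payload=0x0B=11: acc |= 11<<14 -> acc=190087 shift=21 [end]
Varint 2: bytes[3:6] = 87 CD 0B -> value 190087 (3 byte(s))
  byte[6]=0x8D cont=1 payload=0x0D=13: acc |= 13<<0 -> acc=13 shift=7
  byte[7]=0xC7 cont=1 payload=0x47=71: acc |= 71<<7 -> acc=9101 shift=14
  byte[8]=0xAA cont=1 payload=0x2A=42: acc |= 42<<14 -> acc=697229 shift=21
  byte[9]=0x0B cont=0 payload=0x0B=11: acc |= 11<<21 -> acc=23765901 shift=28 [end]
Varint 3: bytes[6:10] = 8D C7 AA 0B -> value 23765901 (4 byte(s))
  byte[10]=0x9A cont=1 payload=0x1A=26: acc |= 26<<0 -> acc=26 shift=7
  byte[11]=0x85 cont=1 payload=0x05=5: acc |= 5<<7 -> acc=666 shift=14
  byte[12]=0x83 cont=1 payload=0x03=3: acc |= 3<<14 -> acc=49818 shift=21
  byte[13]=0x59 cont=0 payload=0x59=89: acc |= 89<<21 -> acc=186696346 shift=28 [end]
Varint 4: bytes[10:14] = 9A 85 83 59 -> value 186696346 (4 byte(s))

Answer: 1173013 190087 23765901 186696346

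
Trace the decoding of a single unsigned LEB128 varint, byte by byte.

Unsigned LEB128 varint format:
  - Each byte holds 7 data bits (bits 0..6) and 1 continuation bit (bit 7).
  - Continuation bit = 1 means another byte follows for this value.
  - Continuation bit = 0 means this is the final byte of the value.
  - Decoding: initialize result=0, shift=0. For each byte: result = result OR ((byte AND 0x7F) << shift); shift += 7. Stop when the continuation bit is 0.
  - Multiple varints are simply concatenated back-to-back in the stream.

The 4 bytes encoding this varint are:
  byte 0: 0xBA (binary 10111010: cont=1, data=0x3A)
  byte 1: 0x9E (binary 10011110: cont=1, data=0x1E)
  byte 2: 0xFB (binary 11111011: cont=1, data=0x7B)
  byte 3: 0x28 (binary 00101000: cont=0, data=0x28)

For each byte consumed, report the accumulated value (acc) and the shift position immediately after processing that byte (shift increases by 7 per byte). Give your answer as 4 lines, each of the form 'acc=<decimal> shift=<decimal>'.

Answer: acc=58 shift=7
acc=3898 shift=14
acc=2019130 shift=21
acc=85905210 shift=28

Derivation:
byte 0=0xBA: payload=0x3A=58, contrib = 58<<0 = 58; acc -> 58, shift -> 7
byte 1=0x9E: payload=0x1E=30, contrib = 30<<7 = 3840; acc -> 3898, shift -> 14
byte 2=0xFB: payload=0x7B=123, contrib = 123<<14 = 2015232; acc -> 2019130, shift -> 21
byte 3=0x28: payload=0x28=40, contrib = 40<<21 = 83886080; acc -> 85905210, shift -> 28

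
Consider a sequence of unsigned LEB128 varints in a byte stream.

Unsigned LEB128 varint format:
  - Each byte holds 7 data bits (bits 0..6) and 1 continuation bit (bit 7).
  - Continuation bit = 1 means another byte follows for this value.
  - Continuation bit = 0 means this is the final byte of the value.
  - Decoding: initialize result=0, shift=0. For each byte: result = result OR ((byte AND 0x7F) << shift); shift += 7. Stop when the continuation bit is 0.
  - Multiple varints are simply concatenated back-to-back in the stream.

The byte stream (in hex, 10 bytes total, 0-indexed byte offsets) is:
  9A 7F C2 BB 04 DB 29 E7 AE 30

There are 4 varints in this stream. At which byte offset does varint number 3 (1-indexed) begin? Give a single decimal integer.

Answer: 5

Derivation:
  byte[0]=0x9A cont=1 payload=0x1A=26: acc |= 26<<0 -> acc=26 shift=7
  byte[1]=0x7F cont=0 payload=0x7F=127: acc |= 127<<7 -> acc=16282 shift=14 [end]
Varint 1: bytes[0:2] = 9A 7F -> value 16282 (2 byte(s))
  byte[2]=0xC2 cont=1 payload=0x42=66: acc |= 66<<0 -> acc=66 shift=7
  byte[3]=0xBB cont=1 payload=0x3B=59: acc |= 59<<7 -> acc=7618 shift=14
  byte[4]=0x04 cont=0 payload=0x04=4: acc |= 4<<14 -> acc=73154 shift=21 [end]
Varint 2: bytes[2:5] = C2 BB 04 -> value 73154 (3 byte(s))
  byte[5]=0xDB cont=1 payload=0x5B=91: acc |= 91<<0 -> acc=91 shift=7
  byte[6]=0x29 cont=0 payload=0x29=41: acc |= 41<<7 -> acc=5339 shift=14 [end]
Varint 3: bytes[5:7] = DB 29 -> value 5339 (2 byte(s))
  byte[7]=0xE7 cont=1 payload=0x67=103: acc |= 103<<0 -> acc=103 shift=7
  byte[8]=0xAE cont=1 payload=0x2E=46: acc |= 46<<7 -> acc=5991 shift=14
  byte[9]=0x30 cont=0 payload=0x30=48: acc |= 48<<14 -> acc=792423 shift=21 [end]
Varint 4: bytes[7:10] = E7 AE 30 -> value 792423 (3 byte(s))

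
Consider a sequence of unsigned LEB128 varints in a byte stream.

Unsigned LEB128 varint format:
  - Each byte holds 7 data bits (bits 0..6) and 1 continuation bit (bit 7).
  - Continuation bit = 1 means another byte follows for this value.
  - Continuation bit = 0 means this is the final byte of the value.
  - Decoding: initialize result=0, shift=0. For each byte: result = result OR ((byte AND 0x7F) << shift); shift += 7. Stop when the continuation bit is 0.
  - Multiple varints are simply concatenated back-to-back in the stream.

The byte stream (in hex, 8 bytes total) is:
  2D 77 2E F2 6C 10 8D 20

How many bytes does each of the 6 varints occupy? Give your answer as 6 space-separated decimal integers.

  byte[0]=0x2D cont=0 payload=0x2D=45: acc |= 45<<0 -> acc=45 shift=7 [end]
Varint 1: bytes[0:1] = 2D -> value 45 (1 byte(s))
  byte[1]=0x77 cont=0 payload=0x77=119: acc |= 119<<0 -> acc=119 shift=7 [end]
Varint 2: bytes[1:2] = 77 -> value 119 (1 byte(s))
  byte[2]=0x2E cont=0 payload=0x2E=46: acc |= 46<<0 -> acc=46 shift=7 [end]
Varint 3: bytes[2:3] = 2E -> value 46 (1 byte(s))
  byte[3]=0xF2 cont=1 payload=0x72=114: acc |= 114<<0 -> acc=114 shift=7
  byte[4]=0x6C cont=0 payload=0x6C=108: acc |= 108<<7 -> acc=13938 shift=14 [end]
Varint 4: bytes[3:5] = F2 6C -> value 13938 (2 byte(s))
  byte[5]=0x10 cont=0 payload=0x10=16: acc |= 16<<0 -> acc=16 shift=7 [end]
Varint 5: bytes[5:6] = 10 -> value 16 (1 byte(s))
  byte[6]=0x8D cont=1 payload=0x0D=13: acc |= 13<<0 -> acc=13 shift=7
  byte[7]=0x20 cont=0 payload=0x20=32: acc |= 32<<7 -> acc=4109 shift=14 [end]
Varint 6: bytes[6:8] = 8D 20 -> value 4109 (2 byte(s))

Answer: 1 1 1 2 1 2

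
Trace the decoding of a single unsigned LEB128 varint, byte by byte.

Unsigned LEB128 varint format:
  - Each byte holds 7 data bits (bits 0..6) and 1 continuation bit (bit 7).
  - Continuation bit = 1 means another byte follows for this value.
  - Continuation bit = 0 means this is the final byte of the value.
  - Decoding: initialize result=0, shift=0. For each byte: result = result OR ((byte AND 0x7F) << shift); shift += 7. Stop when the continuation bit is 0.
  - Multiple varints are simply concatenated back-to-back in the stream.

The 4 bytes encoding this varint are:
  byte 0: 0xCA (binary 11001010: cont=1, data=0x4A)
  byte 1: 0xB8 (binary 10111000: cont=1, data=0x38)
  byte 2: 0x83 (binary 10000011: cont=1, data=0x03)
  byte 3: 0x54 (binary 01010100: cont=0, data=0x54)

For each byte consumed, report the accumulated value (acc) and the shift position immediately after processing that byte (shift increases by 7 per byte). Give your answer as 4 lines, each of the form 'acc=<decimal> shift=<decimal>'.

byte 0=0xCA: payload=0x4A=74, contrib = 74<<0 = 74; acc -> 74, shift -> 7
byte 1=0xB8: payload=0x38=56, contrib = 56<<7 = 7168; acc -> 7242, shift -> 14
byte 2=0x83: payload=0x03=3, contrib = 3<<14 = 49152; acc -> 56394, shift -> 21
byte 3=0x54: payload=0x54=84, contrib = 84<<21 = 176160768; acc -> 176217162, shift -> 28

Answer: acc=74 shift=7
acc=7242 shift=14
acc=56394 shift=21
acc=176217162 shift=28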